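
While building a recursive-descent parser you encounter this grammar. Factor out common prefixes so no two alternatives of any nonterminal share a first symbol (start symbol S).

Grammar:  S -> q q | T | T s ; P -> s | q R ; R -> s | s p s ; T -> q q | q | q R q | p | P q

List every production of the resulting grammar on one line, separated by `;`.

S has alternatives sharing prefix 'T': factor to S → T S' with S' → ε | s.
R has alternatives sharing prefix 's': factor to R → s R' with R' → ε | p s.
T has alternatives sharing prefix 'q': factor to T → q T' with T' → q | ε | R q.

S -> q q | T S'; P -> s | q R; R -> s R'; T -> p | P q | q T'; S' -> ε | s; R' -> ε | p s; T' -> q | ε | R q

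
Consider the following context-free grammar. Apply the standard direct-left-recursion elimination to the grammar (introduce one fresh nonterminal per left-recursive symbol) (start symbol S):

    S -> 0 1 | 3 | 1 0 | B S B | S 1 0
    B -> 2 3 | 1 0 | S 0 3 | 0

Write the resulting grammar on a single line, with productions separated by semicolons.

S -> 0 1 S' | 3 S' | 1 0 S' | B S B S'; B -> 2 3 | 1 0 | S 0 3 | 0; S' -> 1 0 S' | ε

Left recursion appears on S.
For S: α = {1 0}, β = {0 1, 3, 1 0, B S B}. Rewrite as S → β S' and S' → α S' | ε.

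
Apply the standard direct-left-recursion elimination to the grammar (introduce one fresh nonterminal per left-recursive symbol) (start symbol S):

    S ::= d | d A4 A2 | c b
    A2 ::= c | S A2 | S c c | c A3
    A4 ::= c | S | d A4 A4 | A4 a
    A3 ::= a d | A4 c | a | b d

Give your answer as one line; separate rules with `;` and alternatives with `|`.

S ::= d | d A4 A2 | c b; A2 ::= c | S A2 | S c c | c A3; A4 ::= c A4' | S A4' | d A4 A4 A4'; A3 ::= a d | A4 c | a | b d; A4' ::= a A4' | ε

A4 is directly left-recursive.
For A4: α = {a}, β = {c, S, d A4 A4}. Rewrite as A4 → β A4' and A4' → α A4' | ε.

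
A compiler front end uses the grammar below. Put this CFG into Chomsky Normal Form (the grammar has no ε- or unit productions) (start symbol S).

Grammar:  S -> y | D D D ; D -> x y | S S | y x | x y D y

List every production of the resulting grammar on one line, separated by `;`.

Introduce a nonterminal for each terminal appearing in a rule of length ≥ 2: X1 → x, X2 → y.
Binarize each right-hand side of length ≥ 3 by chaining fresh nonterminals (Y1, Y2, …): affected rules were S → D D D; D → X1 X2 D X2.

S -> y | D Y1; D -> X1 X2 | S S | X2 X1 | X1 Y2; X1 -> x; X2 -> y; Y1 -> D D; Y2 -> X2 Y3; Y3 -> D X2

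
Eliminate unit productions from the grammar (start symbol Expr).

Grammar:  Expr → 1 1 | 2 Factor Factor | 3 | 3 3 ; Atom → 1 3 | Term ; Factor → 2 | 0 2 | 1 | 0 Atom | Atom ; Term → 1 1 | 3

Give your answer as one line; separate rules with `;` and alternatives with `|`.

Expr → 1 1 | 2 Factor Factor | 3 | 3 3; Atom → 1 1 | 3 | 1 3; Factor → 1 1 | 3 | 1 3 | 2 | 0 2 | 1 | 0 Atom; Term → 1 1 | 3

Unit pairs: Atom ⇒* {Term}; Factor ⇒* {Atom, Term}.
For each unit pair (A, B), copy every non-unit production of B to A, then drop all unit productions.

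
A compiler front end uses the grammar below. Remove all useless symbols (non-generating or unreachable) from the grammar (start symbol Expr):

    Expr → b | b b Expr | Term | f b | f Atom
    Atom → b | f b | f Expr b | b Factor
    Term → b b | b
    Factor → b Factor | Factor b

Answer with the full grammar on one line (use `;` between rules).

Generating nonterminals: {Atom, Expr, Term}.
Reachable from Expr after that: {Atom, Expr, Term}.
Removed useless symbols: {Factor} and every production mentioning them.

Expr → b | b b Expr | Term | f b | f Atom; Atom → b | f b | f Expr b; Term → b b | b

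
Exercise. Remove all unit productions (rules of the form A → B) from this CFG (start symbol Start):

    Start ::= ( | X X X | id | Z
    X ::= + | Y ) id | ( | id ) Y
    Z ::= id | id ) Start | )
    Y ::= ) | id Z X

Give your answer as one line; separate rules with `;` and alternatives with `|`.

Start ::= id | id ) Start | ) | ( | X X X; X ::= + | Y ) id | ( | id ) Y; Z ::= id | id ) Start | ); Y ::= ) | id Z X

Unit pairs: Start ⇒* {Z}.
For every A with A ⇒* B via unit rules, add B's non-unit alternatives to A; then delete every rule of the form X → Y.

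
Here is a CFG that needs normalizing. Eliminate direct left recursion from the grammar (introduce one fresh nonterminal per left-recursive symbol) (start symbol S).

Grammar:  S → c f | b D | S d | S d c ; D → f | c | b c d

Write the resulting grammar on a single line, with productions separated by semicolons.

Directly left-recursive nonterminal: S.
For S: α = {d, d c}, β = {c f, b D}. Rewrite as S → β S' and S' → α S' | ε.

S → c f S' | b D S'; D → f | c | b c d; S' → d S' | d c S' | ε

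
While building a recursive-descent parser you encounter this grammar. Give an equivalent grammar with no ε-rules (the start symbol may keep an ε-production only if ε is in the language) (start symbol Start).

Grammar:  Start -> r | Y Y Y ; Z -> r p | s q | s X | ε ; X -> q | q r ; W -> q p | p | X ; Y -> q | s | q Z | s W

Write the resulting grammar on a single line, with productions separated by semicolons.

Start -> r | Y Y Y; Z -> r p | s q | s X; X -> q | q r; W -> q p | p | X; Y -> q | s | q Z | s W

Nullable nonterminals: {Z}.
ε ∉ L(G), so no ε-production is kept.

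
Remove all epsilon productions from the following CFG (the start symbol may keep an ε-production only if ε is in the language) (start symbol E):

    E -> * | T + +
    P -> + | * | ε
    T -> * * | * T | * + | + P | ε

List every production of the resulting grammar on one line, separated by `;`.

The nullable symbols are {P, T}.
ε ∉ L(G), so no ε-production is kept.
Expand every rule over subsets of its nullable positions: E → T + + gives T + + | + +. T → * T gives * T | *. T → + P gives + P | +.

E -> * | T + + | + +; P -> + | *; T -> * * | * T | * | * + | + P | +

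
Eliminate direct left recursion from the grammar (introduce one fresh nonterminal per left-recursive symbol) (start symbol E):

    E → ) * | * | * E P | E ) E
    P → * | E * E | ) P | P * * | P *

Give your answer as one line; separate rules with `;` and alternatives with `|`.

E → ) * E' | * E' | * E P E'; P → * P' | E * E P' | ) P P'; E' → ) E E' | ε; P' → * * P' | * P' | ε

E, P are directly left-recursive.
For E: α = {) E}, β = {) *, *, * E P}. Rewrite as E → β E' and E' → α E' | ε.
For P: α = {* *, *}, β = {*, E * E, ) P}. Rewrite as P → β P' and P' → α P' | ε.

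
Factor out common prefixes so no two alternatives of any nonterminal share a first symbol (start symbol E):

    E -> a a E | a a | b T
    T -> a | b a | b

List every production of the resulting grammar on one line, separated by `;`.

E has alternatives sharing prefix 'a a': factor to E → a a E' with E' → E | ε.
T has alternatives sharing prefix 'b': factor to T → b T' with T' → a | ε.

E -> b T | a a E'; T -> a | b T'; E' -> E | ε; T' -> a | ε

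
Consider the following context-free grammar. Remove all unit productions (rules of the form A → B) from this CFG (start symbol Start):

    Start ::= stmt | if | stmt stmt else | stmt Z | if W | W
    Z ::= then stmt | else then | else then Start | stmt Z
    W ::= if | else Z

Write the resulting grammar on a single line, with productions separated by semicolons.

Start ::= stmt | if | stmt stmt else | stmt Z | if W | else Z; Z ::= then stmt | else then | else then Start | stmt Z; W ::= if | else Z

Unit pairs: Start ⇒* {W}.
Replace each nonterminal's rules with the union of the non-unit rules of every nonterminal it unit-derives.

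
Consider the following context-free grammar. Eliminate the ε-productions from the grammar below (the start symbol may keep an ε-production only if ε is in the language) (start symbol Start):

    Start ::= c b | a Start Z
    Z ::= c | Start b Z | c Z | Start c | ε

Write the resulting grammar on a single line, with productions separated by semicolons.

Nullable nonterminals: {Z}.
ε ∉ L(G), so no ε-production is kept.
Add the nullable-subset variants: Start → a Start Z gives a Start Z | a Start. Z → Start b Z gives Start b Z | Start b.

Start ::= c b | a Start Z | a Start; Z ::= c | Start b Z | Start b | c Z | Start c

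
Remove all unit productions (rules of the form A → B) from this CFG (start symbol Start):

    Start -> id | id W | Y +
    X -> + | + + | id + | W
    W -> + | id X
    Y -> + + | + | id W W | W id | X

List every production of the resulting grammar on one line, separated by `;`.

Start -> id | id W | Y +; X -> + | + + | id + | id X; W -> + | id X; Y -> + | + + | id + | id X | id W W | W id

Unit pairs: X ⇒* {W}; Y ⇒* {W, X}.
For each unit pair (A, B), copy every non-unit production of B to A, then drop all unit productions.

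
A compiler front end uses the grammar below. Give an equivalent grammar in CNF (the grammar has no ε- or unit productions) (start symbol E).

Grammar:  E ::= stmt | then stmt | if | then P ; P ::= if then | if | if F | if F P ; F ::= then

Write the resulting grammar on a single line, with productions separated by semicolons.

Introduce a nonterminal for each terminal appearing in a rule of length ≥ 2: X1 → then, X2 → stmt, X3 → if.
Binarize each right-hand side of length ≥ 3 by chaining fresh nonterminals (Y1, Y2, …): affected rules were P → X3 F P.

E ::= stmt | X1 X2 | if | X1 P; P ::= X3 X1 | if | X3 F | X3 Y1; F ::= then; X1 ::= then; X2 ::= stmt; X3 ::= if; Y1 ::= F P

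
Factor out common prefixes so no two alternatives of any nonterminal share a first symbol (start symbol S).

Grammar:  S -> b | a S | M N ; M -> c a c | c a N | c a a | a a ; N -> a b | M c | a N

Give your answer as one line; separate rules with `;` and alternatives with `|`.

M has alternatives sharing prefix 'c a': factor to M → c a M' with M' → c | N | a.
N has alternatives sharing prefix 'a': factor to N → a N' with N' → b | N.

S -> b | a S | M N; M -> a a | c a M'; N -> M c | a N'; M' -> c | N | a; N' -> b | N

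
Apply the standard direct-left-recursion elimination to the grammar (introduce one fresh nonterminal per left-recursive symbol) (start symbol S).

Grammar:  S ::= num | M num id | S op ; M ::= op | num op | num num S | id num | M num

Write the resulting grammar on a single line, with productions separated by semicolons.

S ::= num S' | M num id S'; M ::= op M' | num op M' | num num S M' | id num M'; S' ::= op S' | ε; M' ::= num M' | ε

S, M are directly left-recursive.
For S: α = {op}, β = {num, M num id}. Rewrite as S → β S' and S' → α S' | ε.
For M: α = {num}, β = {op, num op, num num S, id num}. Rewrite as M → β M' and M' → α M' | ε.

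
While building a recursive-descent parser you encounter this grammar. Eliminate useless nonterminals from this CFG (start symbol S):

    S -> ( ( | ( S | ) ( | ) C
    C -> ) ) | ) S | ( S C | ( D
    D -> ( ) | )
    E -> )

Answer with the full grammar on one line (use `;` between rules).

Generating nonterminals: {C, D, E, S}.
Reachable from S after that: {C, D, S}.
Removed useless symbols: {E} and every production mentioning them.

S -> ( ( | ( S | ) ( | ) C; C -> ) ) | ) S | ( S C | ( D; D -> ( ) | )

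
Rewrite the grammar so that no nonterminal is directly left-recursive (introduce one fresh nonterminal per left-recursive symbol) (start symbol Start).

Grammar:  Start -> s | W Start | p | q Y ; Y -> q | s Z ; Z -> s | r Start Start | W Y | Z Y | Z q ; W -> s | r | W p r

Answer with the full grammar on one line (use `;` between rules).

Start -> s | W Start | p | q Y; Y -> q | s Z; Z -> s Z1 | r Start Start Z1 | W Y Z1; W -> s W1 | r W1; Z1 -> Y Z1 | q Z1 | ε; W1 -> p r W1 | ε

Left recursion appears on Z, W.
For Z: α = {Y, q}, β = {s, r Start Start, W Y}. Rewrite as Z → β Z1 and Z1 → α Z1 | ε.
For W: α = {p r}, β = {s, r}. Rewrite as W → β W1 and W1 → α W1 | ε.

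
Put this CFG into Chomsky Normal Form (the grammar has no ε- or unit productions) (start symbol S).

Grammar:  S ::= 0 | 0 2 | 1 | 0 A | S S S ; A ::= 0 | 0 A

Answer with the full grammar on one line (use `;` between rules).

Introduce a nonterminal for each terminal appearing in a rule of length ≥ 2: X1 → 0, X2 → 2.
Binarize each right-hand side of length ≥ 3 by chaining fresh nonterminals (Y1, Y2, …): affected rules were S → S S S.

S ::= 0 | X1 X2 | 1 | X1 A | S Y1; A ::= 0 | X1 A; X1 ::= 0; X2 ::= 2; Y1 ::= S S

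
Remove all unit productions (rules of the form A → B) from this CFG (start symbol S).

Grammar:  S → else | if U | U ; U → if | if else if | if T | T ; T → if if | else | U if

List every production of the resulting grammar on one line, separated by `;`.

S → if | if else if | if T | else | if U | if if | U if; U → if | if else if | if T | if if | else | U if; T → if if | else | U if

Unit pairs: S ⇒* {T, U}; U ⇒* {T}.
For each unit pair (A, B), copy every non-unit production of B to A, then drop all unit productions.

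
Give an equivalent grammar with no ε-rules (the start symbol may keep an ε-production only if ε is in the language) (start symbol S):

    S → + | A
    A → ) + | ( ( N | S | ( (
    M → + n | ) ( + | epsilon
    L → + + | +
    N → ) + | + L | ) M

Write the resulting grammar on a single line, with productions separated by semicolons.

Nullable nonterminals: {M}.
ε ∉ L(G), so no ε-production is kept.
Add the nullable-subset variants: N → ) M gives ) M | ).

S → + | A; A → ) + | ( ( N | S | ( (; M → + n | ) ( +; L → + + | +; N → ) + | + L | ) M | )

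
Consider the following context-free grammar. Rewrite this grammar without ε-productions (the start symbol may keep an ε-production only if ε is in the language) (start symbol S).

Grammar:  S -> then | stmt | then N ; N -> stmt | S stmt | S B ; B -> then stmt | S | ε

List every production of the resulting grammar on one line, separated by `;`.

Nullable nonterminals: {B}.
ε ∉ L(G), so no ε-production is kept.
Add the nullable-subset variants: N → S B gives S B | S.

S -> then | stmt | then N; N -> stmt | S stmt | S B | S; B -> then stmt | S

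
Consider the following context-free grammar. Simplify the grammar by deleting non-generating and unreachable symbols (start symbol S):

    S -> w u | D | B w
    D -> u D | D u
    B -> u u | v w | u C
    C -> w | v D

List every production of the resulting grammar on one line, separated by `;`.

S -> w u | B w; B -> u u | v w | u C; C -> w

Generating nonterminals: {B, C, S}.
Reachable from S after that: {B, C, S}.
Removed useless symbols: {D} and every production mentioning them.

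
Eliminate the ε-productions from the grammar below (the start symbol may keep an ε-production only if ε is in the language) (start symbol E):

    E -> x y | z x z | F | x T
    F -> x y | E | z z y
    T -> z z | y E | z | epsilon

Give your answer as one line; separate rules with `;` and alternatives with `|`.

E -> x y | z x z | F | x T | x; F -> x y | E | z z y; T -> z z | y E | z

Nullable set = {T}.
ε ∉ L(G), so no ε-production is kept.
For each production, add variants omitting each subset of nullable occurrences: E → x T gives x T | x.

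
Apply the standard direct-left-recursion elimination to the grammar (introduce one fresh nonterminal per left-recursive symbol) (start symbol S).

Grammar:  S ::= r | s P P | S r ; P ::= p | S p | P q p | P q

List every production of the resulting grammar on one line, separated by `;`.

S ::= r S' | s P P S'; P ::= p P' | S p P'; S' ::= r S' | eps; P' ::= q p P' | q P' | eps

Left recursion appears on S, P.
For S: α = {r}, β = {r, s P P}. Rewrite as S → β S' and S' → α S' | ε.
For P: α = {q p, q}, β = {p, S p}. Rewrite as P → β P' and P' → α P' | ε.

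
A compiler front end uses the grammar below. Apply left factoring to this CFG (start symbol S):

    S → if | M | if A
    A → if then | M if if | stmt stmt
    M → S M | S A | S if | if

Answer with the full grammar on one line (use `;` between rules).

S has alternatives sharing prefix 'if': factor to S → if S' with S' → ε | A.
M has alternatives sharing prefix 'S': factor to M → S M' with M' → M | A | if.

S → M | if S'; A → if then | M if if | stmt stmt; M → if | S M'; S' → ε | A; M' → M | A | if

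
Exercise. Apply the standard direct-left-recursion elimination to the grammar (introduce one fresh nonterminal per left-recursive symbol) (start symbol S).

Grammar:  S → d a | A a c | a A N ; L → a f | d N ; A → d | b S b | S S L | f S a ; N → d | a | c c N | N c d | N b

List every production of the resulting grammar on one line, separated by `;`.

N is directly left-recursive.
For N: α = {c d, b}, β = {d, a, c c N}. Rewrite as N → β N' and N' → α N' | ε.

S → d a | A a c | a A N; L → a f | d N; A → d | b S b | S S L | f S a; N → d N' | a N' | c c N N'; N' → c d N' | b N' | ε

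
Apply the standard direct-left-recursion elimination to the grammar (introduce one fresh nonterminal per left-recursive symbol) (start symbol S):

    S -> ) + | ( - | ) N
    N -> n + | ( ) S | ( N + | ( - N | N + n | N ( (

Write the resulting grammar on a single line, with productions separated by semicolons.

N is directly left-recursive.
For N: α = {+ n, ( (}, β = {n +, ( ) S, ( N +, ( - N}. Rewrite as N → β N' and N' → α N' | ε.

S -> ) + | ( - | ) N; N -> n + N' | ( ) S N' | ( N + N' | ( - N N'; N' -> + n N' | ( ( N' | epsilon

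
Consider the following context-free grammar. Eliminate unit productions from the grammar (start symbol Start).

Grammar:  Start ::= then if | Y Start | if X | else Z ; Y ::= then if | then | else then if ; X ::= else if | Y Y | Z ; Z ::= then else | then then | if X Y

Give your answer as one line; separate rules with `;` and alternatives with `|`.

Start ::= then if | Y Start | if X | else Z; Y ::= then if | then | else then if; X ::= then else | then then | if X Y | else if | Y Y; Z ::= then else | then then | if X Y

Unit pairs: X ⇒* {Z}.
Replace each nonterminal's rules with the union of the non-unit rules of every nonterminal it unit-derives.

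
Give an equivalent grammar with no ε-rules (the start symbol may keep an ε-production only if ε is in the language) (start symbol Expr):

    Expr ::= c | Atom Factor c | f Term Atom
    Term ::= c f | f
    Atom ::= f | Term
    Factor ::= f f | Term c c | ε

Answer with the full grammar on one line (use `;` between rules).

Nullable set = {Factor}.
ε ∉ L(G), so no ε-production is kept.
Expand every rule over subsets of its nullable positions: Expr → Atom Factor c gives Atom Factor c | Atom c.

Expr ::= c | Atom Factor c | Atom c | f Term Atom; Term ::= c f | f; Atom ::= f | Term; Factor ::= f f | Term c c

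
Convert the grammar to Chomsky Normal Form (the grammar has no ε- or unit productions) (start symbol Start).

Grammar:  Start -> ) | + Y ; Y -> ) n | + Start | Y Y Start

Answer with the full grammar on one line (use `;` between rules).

Start -> ) | X1 Y; Y -> X2 X3 | X1 Start | Y Y1; X1 -> +; X2 -> ); X3 -> n; Y1 -> Y Start

Introduce a nonterminal for each terminal appearing in a rule of length ≥ 2: X1 → +, X2 → ), X3 → n.
Binarize each right-hand side of length ≥ 3 by chaining fresh nonterminals (Y1, Y2, …): affected rules were Y → Y Y Start.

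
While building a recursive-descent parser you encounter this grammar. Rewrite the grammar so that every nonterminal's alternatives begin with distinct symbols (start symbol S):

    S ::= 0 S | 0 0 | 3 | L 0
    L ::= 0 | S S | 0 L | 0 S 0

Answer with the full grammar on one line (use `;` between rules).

S has alternatives sharing prefix '0': factor to S → 0 S' with S' → S | 0.
L has alternatives sharing prefix '0': factor to L → 0 L' with L' → ε | L | S 0.

S ::= 3 | L 0 | 0 S'; L ::= S S | 0 L'; S' ::= S | 0; L' ::= ε | L | S 0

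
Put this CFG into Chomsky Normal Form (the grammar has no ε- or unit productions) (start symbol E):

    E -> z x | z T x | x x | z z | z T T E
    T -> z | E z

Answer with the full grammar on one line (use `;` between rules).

E -> X1 X2 | X1 Y1 | X2 X2 | X1 X1 | X1 Y2; T -> z | E X1; X1 -> z; X2 -> x; Y1 -> T X2; Y2 -> T Y3; Y3 -> T E

Introduce a nonterminal for each terminal appearing in a rule of length ≥ 2: X1 → z, X2 → x.
Binarize each right-hand side of length ≥ 3 by chaining fresh nonterminals (Y1, Y2, …): affected rules were E → X1 T X2; E → X1 T T E.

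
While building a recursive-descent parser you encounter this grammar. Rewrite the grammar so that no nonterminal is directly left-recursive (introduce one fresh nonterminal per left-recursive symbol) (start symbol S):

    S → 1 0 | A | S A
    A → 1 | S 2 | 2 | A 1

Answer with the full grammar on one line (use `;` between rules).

S → 1 0 S' | A S'; A → 1 A' | S 2 A' | 2 A'; S' → A S' | ε; A' → 1 A' | ε

Directly left-recursive nonterminals: S, A.
For S: α = {A}, β = {1 0, A}. Rewrite as S → β S' and S' → α S' | ε.
For A: α = {1}, β = {1, S 2, 2}. Rewrite as A → β A' and A' → α A' | ε.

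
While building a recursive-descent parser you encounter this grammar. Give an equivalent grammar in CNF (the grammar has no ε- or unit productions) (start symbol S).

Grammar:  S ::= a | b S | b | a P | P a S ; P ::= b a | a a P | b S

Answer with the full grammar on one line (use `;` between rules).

S ::= a | X1 S | b | X2 P | P Y1; P ::= X1 X2 | X2 Y2 | X1 S; X1 ::= b; X2 ::= a; Y1 ::= X2 S; Y2 ::= X2 P

Introduce a nonterminal for each terminal appearing in a rule of length ≥ 2: X1 → b, X2 → a.
Binarize each right-hand side of length ≥ 3 by chaining fresh nonterminals (Y1, Y2, …): affected rules were S → P X2 S; P → X2 X2 P.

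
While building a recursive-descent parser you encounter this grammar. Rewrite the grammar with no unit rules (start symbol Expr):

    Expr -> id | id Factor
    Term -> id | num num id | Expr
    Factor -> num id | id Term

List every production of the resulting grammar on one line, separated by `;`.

Expr -> id | id Factor; Term -> id | num num id | id Factor; Factor -> num id | id Term

Unit pairs: Term ⇒* {Expr}.
For every A with A ⇒* B via unit rules, add B's non-unit alternatives to A; then delete every rule of the form X → Y.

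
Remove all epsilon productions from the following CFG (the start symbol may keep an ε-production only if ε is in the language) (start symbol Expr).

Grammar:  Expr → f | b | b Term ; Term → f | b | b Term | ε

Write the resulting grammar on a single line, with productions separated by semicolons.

Nullable set = {Term}.
ε ∉ L(G), so no ε-production is kept.

Expr → f | b | b Term; Term → f | b | b Term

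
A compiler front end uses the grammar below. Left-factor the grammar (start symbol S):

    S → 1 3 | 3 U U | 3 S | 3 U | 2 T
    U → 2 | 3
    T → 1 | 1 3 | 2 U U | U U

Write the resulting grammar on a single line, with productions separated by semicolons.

S → 1 3 | 2 T | 3 S'; U → 2 | 3; T → 2 U U | U U | 1 T'; S' → S | U S''; T' → ε | 3; S'' → U | ε

S has alternatives sharing prefix '3': factor to S → 3 S' with S' → U U | S | U.
T has alternatives sharing prefix '1': factor to T → 1 T' with T' → ε | 3.
S' has alternatives sharing prefix 'U': factor to S' → U S'' with S'' → U | ε.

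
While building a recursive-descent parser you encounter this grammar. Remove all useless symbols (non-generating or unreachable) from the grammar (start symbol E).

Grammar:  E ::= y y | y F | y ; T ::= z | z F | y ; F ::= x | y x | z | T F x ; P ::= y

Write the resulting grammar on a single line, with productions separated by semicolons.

E ::= y y | y F | y; T ::= z | z F | y; F ::= x | y x | z | T F x

Generating nonterminals: {E, F, P, T}.
Reachable from E after that: {E, F, T}.
Removed useless symbols: {P} and every production mentioning them.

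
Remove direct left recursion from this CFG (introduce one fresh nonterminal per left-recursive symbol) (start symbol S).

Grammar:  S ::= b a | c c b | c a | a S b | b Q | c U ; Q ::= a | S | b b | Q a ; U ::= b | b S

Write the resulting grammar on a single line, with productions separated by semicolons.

Left recursion appears on Q.
For Q: α = {a}, β = {a, S, b b}. Rewrite as Q → β Q' and Q' → α Q' | ε.

S ::= b a | c c b | c a | a S b | b Q | c U; Q ::= a Q' | S Q' | b b Q'; U ::= b | b S; Q' ::= a Q' | ε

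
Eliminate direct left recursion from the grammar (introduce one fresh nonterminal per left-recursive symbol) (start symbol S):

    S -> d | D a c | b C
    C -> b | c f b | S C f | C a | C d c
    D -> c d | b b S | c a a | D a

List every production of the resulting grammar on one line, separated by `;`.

S -> d | D a c | b C; C -> b C' | c f b C' | S C f C'; D -> c d D' | b b S D' | c a a D'; C' -> a C' | d c C' | ε; D' -> a D' | ε

Directly left-recursive nonterminals: C, D.
For C: α = {a, d c}, β = {b, c f b, S C f}. Rewrite as C → β C' and C' → α C' | ε.
For D: α = {a}, β = {c d, b b S, c a a}. Rewrite as D → β D' and D' → α D' | ε.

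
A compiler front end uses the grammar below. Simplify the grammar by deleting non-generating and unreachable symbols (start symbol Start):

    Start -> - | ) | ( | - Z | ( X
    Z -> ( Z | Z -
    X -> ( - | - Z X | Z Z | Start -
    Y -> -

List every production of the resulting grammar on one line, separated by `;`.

Start -> - | ) | ( | ( X; X -> ( - | Start -

Generating nonterminals: {Start, X, Y}.
Reachable from Start after that: {Start, X}.
Removed useless symbols: {Y, Z} and every production mentioning them.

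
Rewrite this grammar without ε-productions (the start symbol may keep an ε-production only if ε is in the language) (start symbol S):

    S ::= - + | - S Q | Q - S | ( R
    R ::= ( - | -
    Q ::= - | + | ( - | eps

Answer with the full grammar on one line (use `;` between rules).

Nullable nonterminals: {Q}.
ε ∉ L(G), so no ε-production is kept.
Expand every rule over subsets of its nullable positions: S → - S Q gives - S Q | - S.

S ::= - + | - S Q | - S | Q - S | ( R; R ::= ( - | -; Q ::= - | + | ( -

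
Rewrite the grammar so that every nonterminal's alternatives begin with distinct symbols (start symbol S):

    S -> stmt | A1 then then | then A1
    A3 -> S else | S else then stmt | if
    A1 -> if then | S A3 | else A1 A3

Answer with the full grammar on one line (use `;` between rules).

S -> stmt | A1 then then | then A1; A3 -> if | S else A3'; A1 -> if then | S A3 | else A1 A3; A3' -> ε | then stmt

A3 has alternatives sharing prefix 'S else': factor to A3 → S else A3' with A3' → ε | then stmt.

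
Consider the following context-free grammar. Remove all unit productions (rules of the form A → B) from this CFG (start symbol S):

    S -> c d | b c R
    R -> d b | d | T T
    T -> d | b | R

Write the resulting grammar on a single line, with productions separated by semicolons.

Unit pairs: T ⇒* {R}.
Replace each nonterminal's rules with the union of the non-unit rules of every nonterminal it unit-derives.

S -> c d | b c R; R -> d b | d | T T; T -> d b | d | T T | b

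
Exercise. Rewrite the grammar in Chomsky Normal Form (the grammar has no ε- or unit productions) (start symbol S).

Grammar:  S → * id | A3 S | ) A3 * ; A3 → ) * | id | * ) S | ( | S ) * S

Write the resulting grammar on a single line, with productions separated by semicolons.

S → X1 X2 | A3 S | X3 Y1; A3 → X3 X1 | id | X1 Y2 | ( | S Y3; X1 → *; X2 → id; X3 → ); Y1 → A3 X1; Y2 → X3 S; Y3 → X3 Y4; Y4 → X1 S

Introduce a nonterminal for each terminal appearing in a rule of length ≥ 2: X1 → *, X2 → id, X3 → ).
Binarize each right-hand side of length ≥ 3 by chaining fresh nonterminals (Y1, Y2, …): affected rules were S → X3 A3 X1; A3 → X1 X3 S; A3 → S X3 X1 S.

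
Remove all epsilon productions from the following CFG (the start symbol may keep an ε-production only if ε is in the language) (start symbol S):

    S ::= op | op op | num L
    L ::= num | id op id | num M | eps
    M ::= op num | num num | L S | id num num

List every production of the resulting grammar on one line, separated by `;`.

S ::= op | op op | num L | num; L ::= num | id op id | num M; M ::= op num | num num | L S | S | id num num

Nullable set = {L}.
ε ∉ L(G), so no ε-production is kept.
Expand every rule over subsets of its nullable positions: S → num L gives num L | num. M → L S gives L S | S.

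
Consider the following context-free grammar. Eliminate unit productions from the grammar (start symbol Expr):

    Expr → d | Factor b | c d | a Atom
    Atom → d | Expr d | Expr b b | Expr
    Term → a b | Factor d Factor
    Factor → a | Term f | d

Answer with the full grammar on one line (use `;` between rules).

Expr → d | Factor b | c d | a Atom; Atom → d | Expr d | Expr b b | Factor b | c d | a Atom; Term → a b | Factor d Factor; Factor → a | Term f | d

Unit pairs: Atom ⇒* {Expr}.
For every A with A ⇒* B via unit rules, add B's non-unit alternatives to A; then delete every rule of the form X → Y.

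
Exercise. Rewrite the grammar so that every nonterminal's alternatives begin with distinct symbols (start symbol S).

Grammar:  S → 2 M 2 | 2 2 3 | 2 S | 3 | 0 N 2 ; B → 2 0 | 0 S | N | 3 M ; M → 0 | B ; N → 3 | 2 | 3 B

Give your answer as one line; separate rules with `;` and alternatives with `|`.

S → 3 | 0 N 2 | 2 S'; B → 2 0 | 0 S | N | 3 M; M → 0 | B; N → 2 | 3 N'; S' → M 2 | 2 3 | S; N' → ε | B

S has alternatives sharing prefix '2': factor to S → 2 S' with S' → M 2 | 2 3 | S.
N has alternatives sharing prefix '3': factor to N → 3 N' with N' → ε | B.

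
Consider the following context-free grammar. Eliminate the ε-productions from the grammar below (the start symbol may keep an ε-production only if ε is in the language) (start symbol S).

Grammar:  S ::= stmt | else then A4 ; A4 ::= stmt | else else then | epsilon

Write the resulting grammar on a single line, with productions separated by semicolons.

S ::= stmt | else then A4 | else then; A4 ::= stmt | else else then

The nullable symbols are {A4}.
ε ∉ L(G), so no ε-production is kept.
Add the nullable-subset variants: S → else then A4 gives else then A4 | else then.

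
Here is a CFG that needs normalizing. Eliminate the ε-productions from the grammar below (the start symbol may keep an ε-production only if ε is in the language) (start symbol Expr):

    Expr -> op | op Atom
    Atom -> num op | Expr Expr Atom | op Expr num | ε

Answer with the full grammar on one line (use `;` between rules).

The nullable symbols are {Atom}.
ε ∉ L(G), so no ε-production is kept.
For each production, add variants omitting each subset of nullable occurrences: Atom → Expr Expr Atom gives Expr Expr Atom | Expr Expr.

Expr -> op | op Atom; Atom -> num op | Expr Expr Atom | Expr Expr | op Expr num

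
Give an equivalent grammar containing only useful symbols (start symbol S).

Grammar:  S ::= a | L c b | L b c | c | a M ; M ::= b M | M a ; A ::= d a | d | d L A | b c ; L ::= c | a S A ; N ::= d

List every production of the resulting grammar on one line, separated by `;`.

S ::= a | L c b | L b c | c; A ::= d a | d | d L A | b c; L ::= c | a S A

Generating nonterminals: {A, L, N, S}.
Reachable from S after that: {A, L, S}.
Removed useless symbols: {M, N} and every production mentioning them.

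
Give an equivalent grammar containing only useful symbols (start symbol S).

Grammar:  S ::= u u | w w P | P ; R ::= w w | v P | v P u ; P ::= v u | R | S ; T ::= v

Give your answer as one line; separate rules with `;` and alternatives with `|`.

S ::= u u | w w P | P; R ::= w w | v P | v P u; P ::= v u | R | S

Generating nonterminals: {P, R, S, T}.
Reachable from S after that: {P, R, S}.
Removed useless symbols: {T} and every production mentioning them.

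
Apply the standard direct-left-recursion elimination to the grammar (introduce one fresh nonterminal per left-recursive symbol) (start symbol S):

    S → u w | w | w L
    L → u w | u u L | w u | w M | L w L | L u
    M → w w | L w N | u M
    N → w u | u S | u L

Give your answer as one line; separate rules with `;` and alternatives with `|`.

S → u w | w | w L; L → u w L' | u u L L' | w u L' | w M L'; M → w w | L w N | u M; N → w u | u S | u L; L' → w L L' | u L' | ε

L is directly left-recursive.
For L: α = {w L, u}, β = {u w, u u L, w u, w M}. Rewrite as L → β L' and L' → α L' | ε.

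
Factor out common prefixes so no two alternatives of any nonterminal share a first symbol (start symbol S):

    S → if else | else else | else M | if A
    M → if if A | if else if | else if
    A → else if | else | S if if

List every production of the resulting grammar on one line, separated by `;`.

S → if S' | else S''; M → else if | if M'; A → S if if | else A'; S' → else | A; S'' → else | M; M' → if A | else if; A' → if | ε

S has alternatives sharing prefix 'if': factor to S → if S' with S' → else | A.
S has alternatives sharing prefix 'else': factor to S → else S'' with S'' → else | M.
M has alternatives sharing prefix 'if': factor to M → if M' with M' → if A | else if.
A has alternatives sharing prefix 'else': factor to A → else A' with A' → if | ε.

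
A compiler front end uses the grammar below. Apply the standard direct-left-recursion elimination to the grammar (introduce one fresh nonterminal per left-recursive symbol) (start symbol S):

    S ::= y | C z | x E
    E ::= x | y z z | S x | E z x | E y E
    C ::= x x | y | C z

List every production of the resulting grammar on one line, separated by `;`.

S ::= y | C z | x E; E ::= x E' | y z z E' | S x E'; C ::= x x C' | y C'; E' ::= z x E' | y E E' | ε; C' ::= z C' | ε

Directly left-recursive nonterminals: E, C.
For E: α = {z x, y E}, β = {x, y z z, S x}. Rewrite as E → β E' and E' → α E' | ε.
For C: α = {z}, β = {x x, y}. Rewrite as C → β C' and C' → α C' | ε.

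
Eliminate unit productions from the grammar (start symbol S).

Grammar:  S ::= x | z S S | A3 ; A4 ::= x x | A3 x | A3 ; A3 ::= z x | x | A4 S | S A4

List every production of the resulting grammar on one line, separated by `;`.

S ::= x | z S S | z x | A4 S | S A4; A4 ::= x x | A3 x | z x | x | A4 S | S A4; A3 ::= z x | x | A4 S | S A4

Unit pairs: A4 ⇒* {A3}; S ⇒* {A3}.
For each unit pair (A, B), copy every non-unit production of B to A, then drop all unit productions.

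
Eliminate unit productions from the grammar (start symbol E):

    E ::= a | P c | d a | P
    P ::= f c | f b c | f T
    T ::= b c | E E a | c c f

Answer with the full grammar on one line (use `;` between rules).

Unit pairs: E ⇒* {P}.
Replace each nonterminal's rules with the union of the non-unit rules of every nonterminal it unit-derives.

E ::= a | P c | d a | f c | f b c | f T; P ::= f c | f b c | f T; T ::= b c | E E a | c c f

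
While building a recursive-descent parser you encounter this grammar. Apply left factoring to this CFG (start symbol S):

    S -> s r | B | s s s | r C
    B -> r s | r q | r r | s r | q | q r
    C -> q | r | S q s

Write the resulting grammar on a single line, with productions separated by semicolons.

S has alternatives sharing prefix 's': factor to S → s S' with S' → r | s s.
B has alternatives sharing prefix 'r': factor to B → r B' with B' → s | q | r.
B has alternatives sharing prefix 'q': factor to B → q B'' with B'' → ε | r.

S -> B | r C | s S'; B -> s r | r B' | q B''; C -> q | r | S q s; S' -> r | s s; B' -> s | q | r; B'' -> ε | r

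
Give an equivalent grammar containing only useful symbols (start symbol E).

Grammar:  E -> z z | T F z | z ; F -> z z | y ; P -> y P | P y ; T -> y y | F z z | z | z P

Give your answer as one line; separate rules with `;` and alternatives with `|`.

Generating nonterminals: {E, F, T}.
Reachable from E after that: {E, F, T}.
Removed useless symbols: {P} and every production mentioning them.

E -> z z | T F z | z; F -> z z | y; T -> y y | F z z | z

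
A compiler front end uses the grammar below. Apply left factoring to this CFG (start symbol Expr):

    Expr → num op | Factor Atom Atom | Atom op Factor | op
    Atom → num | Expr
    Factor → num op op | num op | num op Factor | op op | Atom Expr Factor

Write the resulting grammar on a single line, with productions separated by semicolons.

Expr → num op | Factor Atom Atom | Atom op Factor | op; Atom → num | Expr; Factor → op op | Atom Expr Factor | num op Factor1; Factor1 → op | ε | Factor

Factor has alternatives sharing prefix 'num op': factor to Factor → num op Factor1 with Factor1 → op | ε | Factor.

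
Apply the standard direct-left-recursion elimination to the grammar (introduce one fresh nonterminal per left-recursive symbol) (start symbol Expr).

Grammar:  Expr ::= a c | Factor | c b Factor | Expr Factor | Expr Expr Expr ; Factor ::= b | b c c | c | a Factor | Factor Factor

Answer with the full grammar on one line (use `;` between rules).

Directly left-recursive nonterminals: Expr, Factor.
For Expr: α = {Factor, Expr Expr}, β = {a c, Factor, c b Factor}. Rewrite as Expr → β Expr1 and Expr1 → α Expr1 | ε.
For Factor: α = {Factor}, β = {b, b c c, c, a Factor}. Rewrite as Factor → β Factor1 and Factor1 → α Factor1 | ε.

Expr ::= a c Expr1 | Factor Expr1 | c b Factor Expr1; Factor ::= b Factor1 | b c c Factor1 | c Factor1 | a Factor Factor1; Expr1 ::= Factor Expr1 | Expr Expr Expr1 | epsilon; Factor1 ::= Factor Factor1 | epsilon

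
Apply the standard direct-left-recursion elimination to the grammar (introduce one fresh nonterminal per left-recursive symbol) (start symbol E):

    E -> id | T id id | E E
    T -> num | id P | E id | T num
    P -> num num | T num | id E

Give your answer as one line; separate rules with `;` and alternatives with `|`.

Left recursion appears on E, T.
For E: α = {E}, β = {id, T id id}. Rewrite as E → β E' and E' → α E' | ε.
For T: α = {num}, β = {num, id P, E id}. Rewrite as T → β T' and T' → α T' | ε.

E -> id E' | T id id E'; T -> num T' | id P T' | E id T'; P -> num num | T num | id E; E' -> E E' | ε; T' -> num T' | ε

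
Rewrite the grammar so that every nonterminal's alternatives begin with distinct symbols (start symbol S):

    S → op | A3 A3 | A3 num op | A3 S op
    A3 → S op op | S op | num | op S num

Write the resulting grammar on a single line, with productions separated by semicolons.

S has alternatives sharing prefix 'A3': factor to S → A3 S' with S' → A3 | num op | S op.
A3 has alternatives sharing prefix 'S op': factor to A3 → S op A3' with A3' → op | ε.

S → op | A3 S'; A3 → num | op S num | S op A3'; S' → A3 | num op | S op; A3' → op | eps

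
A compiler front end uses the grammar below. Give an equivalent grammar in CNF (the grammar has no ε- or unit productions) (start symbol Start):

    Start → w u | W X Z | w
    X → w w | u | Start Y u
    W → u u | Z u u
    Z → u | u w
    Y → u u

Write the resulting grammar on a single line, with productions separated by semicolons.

Introduce a nonterminal for each terminal appearing in a rule of length ≥ 2: X1 → w, X2 → u.
Binarize each right-hand side of length ≥ 3 by chaining fresh nonterminals (Y1, Y2, …): affected rules were Start → W X Z; X → Start Y X2; W → Z X2 X2.

Start → X1 X2 | W Y1 | w; X → X1 X1 | u | Start Y2; W → X2 X2 | Z Y3; Z → u | X2 X1; Y → X2 X2; X1 → w; X2 → u; Y1 → X Z; Y2 → Y X2; Y3 → X2 X2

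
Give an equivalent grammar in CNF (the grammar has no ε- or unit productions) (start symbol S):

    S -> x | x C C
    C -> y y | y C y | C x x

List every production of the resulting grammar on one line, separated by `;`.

Introduce a nonterminal for each terminal appearing in a rule of length ≥ 2: X1 → x, X2 → y.
Binarize each right-hand side of length ≥ 3 by chaining fresh nonterminals (Y1, Y2, …): affected rules were S → X1 C C; C → X2 C X2; C → C X1 X1.

S -> x | X1 Y1; C -> X2 X2 | X2 Y2 | C Y3; X1 -> x; X2 -> y; Y1 -> C C; Y2 -> C X2; Y3 -> X1 X1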